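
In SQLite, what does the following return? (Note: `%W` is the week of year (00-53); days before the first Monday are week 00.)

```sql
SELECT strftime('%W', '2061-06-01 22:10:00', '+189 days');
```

First apply '+189 days': 2061-06-01 22:10:00 → 2061-12-07 22:10:00.
2061-12-07 is a Wednesday. SQLite's %W counts Mondays since the year started; the result is 49.

49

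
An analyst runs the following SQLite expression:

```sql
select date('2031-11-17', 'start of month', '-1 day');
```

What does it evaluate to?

2031-10-31

`start of month` rewinds 2031-11-17 to 2031-11-01.
Going back 1 day from 2031-11-01 reaches 2031-10-31 (last day of October, 31 days).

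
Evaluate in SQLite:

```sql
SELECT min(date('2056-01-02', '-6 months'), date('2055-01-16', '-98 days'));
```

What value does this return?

2054-10-10

date('2056-01-02', '-6 months') → 2055-07-02.
date('2055-01-16', '-98 days') → 2054-10-10.
Earlier of the two is 2054-10-10.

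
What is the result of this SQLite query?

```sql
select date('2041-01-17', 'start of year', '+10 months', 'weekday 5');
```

`start of year` rewinds 2041-01-17 to 2041-01-01.
Adding +10 months to 2041-01-01 gives 2041-11-01.
`weekday 5` advances to the next Friday; 2041-11-01 is already a Friday, so it stays at 2041-11-01.

2041-11-01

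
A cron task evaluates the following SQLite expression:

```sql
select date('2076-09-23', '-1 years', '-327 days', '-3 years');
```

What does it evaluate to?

2071-10-31

Adding -1 year to 2076-09-23 gives 2075-09-23.
Applying '-327 days' to 2075-09-23: counting 327 days back gives 2074-10-31.
Adding -3 years to 2074-10-31 gives 2071-10-31.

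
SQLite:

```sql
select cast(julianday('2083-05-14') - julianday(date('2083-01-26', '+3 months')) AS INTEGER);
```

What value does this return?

18

Adding +3 months to 2083-01-26 gives 2083-04-26.
4 days remain in April 2083 after the 26th (30 − 26).
Then 14 days into May 2083.
Total: 4 + 14 = 18.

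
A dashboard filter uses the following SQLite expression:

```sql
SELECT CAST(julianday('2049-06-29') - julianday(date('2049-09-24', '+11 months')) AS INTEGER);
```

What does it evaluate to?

Adding +11 months to 2049-09-24 gives 2050-08-24.
1 day remains in June 2049 after the 29th (30 − 29).
Full months from July 2049 through July 2050 contribute their day counts.
Then 24 days into August 2050.
Total: 1 + 31 + 31 + 30 + 31 + 30 + 31 + 31 + 28 + 31 + 30 + 31 + 30 + 31 + 24 = 421.
The subtraction is earlier − later, so the result is −421 → -421.

-421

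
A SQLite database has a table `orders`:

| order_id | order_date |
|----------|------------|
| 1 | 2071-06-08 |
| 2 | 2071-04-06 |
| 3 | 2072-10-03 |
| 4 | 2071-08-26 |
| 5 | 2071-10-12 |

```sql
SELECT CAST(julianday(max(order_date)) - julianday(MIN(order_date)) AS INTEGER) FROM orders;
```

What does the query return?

546

MIN = 2071-04-06, MAX = 2072-10-03.
24 days remain in April 2071 after the 6th (30 − 6).
Full months from May 2071 through September 2072 contribute their day counts.
Then 3 days into October 2072.
Total: 24 + 31 + 30 + 31 + 31 + 30 + 31 + 30 + 31 + 31 + 29 + 31 + 30 + 31 + 30 + 31 + 31 + 30 + 3 = 546.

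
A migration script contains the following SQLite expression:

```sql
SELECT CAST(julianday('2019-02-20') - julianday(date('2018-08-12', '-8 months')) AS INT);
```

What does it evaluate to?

Adding -8 months to 2018-08-12 gives 2017-12-12.
19 days remain in December 2017 after the 12th (31 − 12).
Full months from January 2018 through January 2019 contribute their day counts.
Then 20 days into February 2019.
Total: 19 + 31 + 28 + 31 + 30 + 31 + 30 + 31 + 31 + 30 + 31 + 30 + 31 + 31 + 20 = 435.

435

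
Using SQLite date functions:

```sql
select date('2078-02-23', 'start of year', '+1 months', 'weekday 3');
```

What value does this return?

`start of year` rewinds 2078-02-23 to 2078-01-01.
Adding +1 month to 2078-01-01 gives 2078-02-01.
`weekday 3` advances to the next Wednesday; 2078-02-01 is a Tuesday, so it moves forward to 2078-02-02.

2078-02-02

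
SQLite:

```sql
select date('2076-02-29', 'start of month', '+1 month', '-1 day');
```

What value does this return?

2076-02-29

`start of month` rewinds 2076-02-29 to 2076-02-01.
Adding +1 month to 2076-02-01 gives 2076-03-01.
Going back 1 day from 2076-03-01 reaches 2076-02-29 (last day of February, 29 days).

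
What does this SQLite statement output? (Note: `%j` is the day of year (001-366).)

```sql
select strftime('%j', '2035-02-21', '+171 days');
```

First apply '+171 days': 2035-02-21 → 2035-08-11.
Day-of-year for 2035-08-11: days since 2035-01-01 inclusive = 223, zero-padded to 223.

223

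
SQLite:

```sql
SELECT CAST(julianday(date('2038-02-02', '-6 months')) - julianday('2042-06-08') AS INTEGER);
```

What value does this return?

-1771

Adding -6 months to 2038-02-02 gives 2037-08-02.
29 days remain in August 2037 after the 2nd (31 − 2).
Full months from September 2037 through May 2042 contribute their day counts.
Then 8 days into June 2042.
Total: 29 + 30 + 31 + 30 + 31 + 31 + 28 + 31 + 30 + 31 + 30 + 31 + 31 + 30 + 31 + 30 + 31 + 31 + 28 + 31 + 30 + 31 + 30 + 31 + 31 + 30 + 31 + 30 + 31 + 31 + 29 + 31 + 30 + 31 + 30 + 31 + 31 + 30 + 31 + 30 + 31 + 31 + 28 + 31 + 30 + 31 + 30 + 31 + 31 + 30 + 31 + 30 + 31 + 31 + 28 + 31 + 30 + 31 + 8 = 1771.
The subtraction is earlier − later, so the result is −1771 → -1771.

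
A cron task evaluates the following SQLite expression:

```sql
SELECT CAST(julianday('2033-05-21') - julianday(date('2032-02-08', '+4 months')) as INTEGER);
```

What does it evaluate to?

Adding +4 months to 2032-02-08 gives 2032-06-08.
22 days remain in June 2032 after the 8th (30 − 8).
Full months from July 2032 through April 2033 contribute their day counts.
Then 21 days into May 2033.
Total: 22 + 31 + 31 + 30 + 31 + 30 + 31 + 31 + 28 + 31 + 30 + 21 = 347.

347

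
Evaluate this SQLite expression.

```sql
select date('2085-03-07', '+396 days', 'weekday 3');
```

Applying '+396 days' to 2085-03-07: counting 396 days forward gives 2086-04-07.
`weekday 3` advances to the next Wednesday; 2086-04-07 is a Sunday, so it moves forward to 2086-04-10.

2086-04-10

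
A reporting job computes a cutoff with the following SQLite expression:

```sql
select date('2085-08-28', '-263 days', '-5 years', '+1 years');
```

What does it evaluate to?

Applying '-263 days' to 2085-08-28: counting 263 days back gives 2084-12-08.
Adding -5 years to 2084-12-08 gives 2079-12-08.
Adding +1 year to 2079-12-08 gives 2080-12-08.

2080-12-08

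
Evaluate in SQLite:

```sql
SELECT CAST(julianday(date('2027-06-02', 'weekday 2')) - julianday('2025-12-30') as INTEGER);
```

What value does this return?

`weekday 2` advances to the next Tuesday; 2027-06-02 is a Wednesday, so it moves forward to 2027-06-08.
1 day remains in December 2025 after the 30th (31 − 30).
Full months from January 2026 through May 2027 contribute their day counts.
Then 8 days into June 2027.
Total: 1 + 31 + 28 + 31 + 30 + 31 + 30 + 31 + 31 + 30 + 31 + 30 + 31 + 31 + 28 + 31 + 30 + 31 + 8 = 525.

525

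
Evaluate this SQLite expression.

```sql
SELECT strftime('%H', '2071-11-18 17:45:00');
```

`%H` extracts the 2-digit hour (00-23): 17.

17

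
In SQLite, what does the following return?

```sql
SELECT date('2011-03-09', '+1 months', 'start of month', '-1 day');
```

2011-03-31

Adding +1 month to 2011-03-09 gives 2011-04-09.
`start of month` rewinds 2011-04-09 to 2011-04-01.
Going back 1 day from 2011-04-01 reaches 2011-03-31 (last day of March, 31 days).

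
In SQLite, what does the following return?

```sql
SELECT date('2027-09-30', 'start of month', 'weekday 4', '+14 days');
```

`start of month` rewinds 2027-09-30 to 2027-09-01.
`weekday 4` advances to the next Thursday; 2027-09-01 is a Wednesday, so it moves forward to 2027-09-02.
Advancing 14 more days within September lands on 2027-09-16.

2027-09-16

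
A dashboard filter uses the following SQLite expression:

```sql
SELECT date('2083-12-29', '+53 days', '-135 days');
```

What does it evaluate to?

2083-10-08

Applying '+53 days' to 2083-12-29: counting 53 days forward gives 2084-02-20.
Applying '-135 days' to 2084-02-20: counting 135 days back gives 2083-10-08.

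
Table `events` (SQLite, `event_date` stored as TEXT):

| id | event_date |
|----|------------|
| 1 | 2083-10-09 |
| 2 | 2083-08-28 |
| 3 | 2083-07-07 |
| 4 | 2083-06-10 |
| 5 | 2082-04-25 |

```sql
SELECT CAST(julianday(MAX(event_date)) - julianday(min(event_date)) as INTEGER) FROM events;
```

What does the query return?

MIN = 2082-04-25, MAX = 2083-10-09.
5 days remain in April 2082 after the 25th (30 − 25).
Full months from May 2082 through September 2083 contribute their day counts.
Then 9 days into October 2083.
Total: 5 + 31 + 30 + 31 + 31 + 30 + 31 + 30 + 31 + 31 + 28 + 31 + 30 + 31 + 30 + 31 + 31 + 30 + 9 = 532.

532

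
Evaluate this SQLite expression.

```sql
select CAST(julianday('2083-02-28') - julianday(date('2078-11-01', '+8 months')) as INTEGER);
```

Adding +8 months to 2078-11-01 gives 2079-07-01.
30 days remain in July 2079 after the 1st (31 − 1).
Full months from August 2079 through January 2083 contribute their day counts.
Then 28 days into February 2083.
Total: 30 + 31 + 30 + 31 + 30 + 31 + 31 + 29 + 31 + 30 + 31 + 30 + 31 + 31 + 30 + 31 + 30 + 31 + 31 + 28 + 31 + 30 + 31 + 30 + 31 + 31 + 30 + 31 + 30 + 31 + 31 + 28 + 31 + 30 + 31 + 30 + 31 + 31 + 30 + 31 + 30 + 31 + 31 + 28 = 1338.

1338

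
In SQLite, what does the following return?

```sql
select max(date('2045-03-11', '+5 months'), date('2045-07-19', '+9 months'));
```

2046-04-19

date('2045-03-11', '+5 months') → 2045-08-11.
date('2045-07-19', '+9 months') → 2046-04-19.
Later of the two is 2046-04-19.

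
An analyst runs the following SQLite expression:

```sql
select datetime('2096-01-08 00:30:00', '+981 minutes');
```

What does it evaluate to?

2096-01-08 16:51:00

981 minutes = 16h 21m; +981 minutes from 2096-01-08 00:30:00 is 2096-01-08 16:51:00.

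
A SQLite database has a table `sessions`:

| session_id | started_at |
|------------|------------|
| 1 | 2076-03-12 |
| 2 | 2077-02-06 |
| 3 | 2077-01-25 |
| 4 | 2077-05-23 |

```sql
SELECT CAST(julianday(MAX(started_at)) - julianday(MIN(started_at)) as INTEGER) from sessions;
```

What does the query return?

MIN = 2076-03-12, MAX = 2077-05-23.
19 days remain in March 2076 after the 12th (31 − 12).
Full months from April 2076 through April 2077 contribute their day counts.
Then 23 days into May 2077.
Total: 19 + 30 + 31 + 30 + 31 + 31 + 30 + 31 + 30 + 31 + 31 + 28 + 31 + 30 + 23 = 437.

437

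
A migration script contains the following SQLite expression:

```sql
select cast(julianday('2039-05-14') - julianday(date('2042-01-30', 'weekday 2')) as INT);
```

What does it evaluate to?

`weekday 2` advances to the next Tuesday; 2042-01-30 is a Thursday, so it moves forward to 2042-02-04.
17 days remain in May 2039 after the 14th (31 − 14).
Full months from June 2039 through January 2042 contribute their day counts.
Then 4 days into February 2042.
Total: 17 + 30 + 31 + 31 + 30 + 31 + 30 + 31 + 31 + 29 + 31 + 30 + 31 + 30 + 31 + 31 + 30 + 31 + 30 + 31 + 31 + 28 + 31 + 30 + 31 + 30 + 31 + 31 + 30 + 31 + 30 + 31 + 31 + 4 = 997.
The subtraction is earlier − later, so the result is −997 → -997.

-997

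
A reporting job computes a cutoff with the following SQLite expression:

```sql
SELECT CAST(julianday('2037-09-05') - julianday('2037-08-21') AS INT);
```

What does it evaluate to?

10 days remain in August 2037 after the 21st (31 − 21).
Then 5 days into September 2037.
Total: 10 + 5 = 15.

15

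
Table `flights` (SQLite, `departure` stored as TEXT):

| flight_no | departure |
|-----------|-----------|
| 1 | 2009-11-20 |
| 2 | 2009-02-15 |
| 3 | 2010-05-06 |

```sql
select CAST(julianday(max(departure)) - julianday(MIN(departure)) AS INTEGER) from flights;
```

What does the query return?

MIN = 2009-02-15, MAX = 2010-05-06.
13 days remain in February 2009 after the 15th (28 − 15).
Full months from March 2009 through April 2010 contribute their day counts.
Then 6 days into May 2010.
Total: 13 + 31 + 30 + 31 + 30 + 31 + 31 + 30 + 31 + 30 + 31 + 31 + 28 + 31 + 30 + 6 = 445.

445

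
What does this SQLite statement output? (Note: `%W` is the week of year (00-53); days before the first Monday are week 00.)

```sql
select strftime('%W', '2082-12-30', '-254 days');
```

First apply '-254 days': 2082-12-30 → 2082-04-20.
2082-04-20 is a Monday. SQLite's %W counts Mondays since the year started; the result is 16.

16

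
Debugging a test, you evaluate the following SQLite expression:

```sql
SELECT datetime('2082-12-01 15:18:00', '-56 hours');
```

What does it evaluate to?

-56 hours from 2082-12-01 15:18:00 is 2082-11-29 07:18:00 (crosses midnight).

2082-11-29 07:18:00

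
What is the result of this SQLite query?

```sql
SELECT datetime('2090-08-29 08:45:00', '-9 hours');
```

-9 hours from 2090-08-29 08:45:00 is 2090-08-28 23:45:00 (crosses midnight).

2090-08-28 23:45:00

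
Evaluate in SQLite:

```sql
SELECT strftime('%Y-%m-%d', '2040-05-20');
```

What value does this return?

2040-05-20

`%Y-%m-%d` extracts the ISO date: 2040-05-20.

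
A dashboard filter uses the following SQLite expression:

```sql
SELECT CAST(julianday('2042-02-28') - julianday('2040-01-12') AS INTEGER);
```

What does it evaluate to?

19 days remain in January 2040 after the 12th (31 − 12).
Full months from February 2040 through January 2042 contribute their day counts.
Then 28 days into February 2042.
Total: 19 + 29 + 31 + 30 + 31 + 30 + 31 + 31 + 30 + 31 + 30 + 31 + 31 + 28 + 31 + 30 + 31 + 30 + 31 + 31 + 30 + 31 + 30 + 31 + 31 + 28 = 778.

778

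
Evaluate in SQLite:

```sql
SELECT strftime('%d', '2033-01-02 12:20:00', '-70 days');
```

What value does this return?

First apply '-70 days': 2033-01-02 12:20:00 → 2032-10-24 12:20:00.
`%d` extracts the 2-digit day of month: 24.

24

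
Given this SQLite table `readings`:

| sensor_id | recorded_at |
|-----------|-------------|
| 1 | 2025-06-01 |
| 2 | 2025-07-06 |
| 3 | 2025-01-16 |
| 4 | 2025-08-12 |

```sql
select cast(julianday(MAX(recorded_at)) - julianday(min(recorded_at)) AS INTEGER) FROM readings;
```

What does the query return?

MIN = 2025-01-16, MAX = 2025-08-12.
15 days remain in January 2025 after the 16th (31 − 16).
Full months from February 2025 through July 2025 contribute their day counts.
Then 12 days into August 2025.
Total: 15 + 28 + 31 + 30 + 31 + 30 + 31 + 12 = 208.

208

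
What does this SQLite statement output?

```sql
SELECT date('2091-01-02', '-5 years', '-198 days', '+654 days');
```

2087-04-03

Adding -5 years to 2091-01-02 gives 2086-01-02.
Applying '-198 days' to 2086-01-02: counting 198 days back gives 2085-06-18.
Applying '+654 days' to 2085-06-18: counting 654 days forward gives 2087-04-03.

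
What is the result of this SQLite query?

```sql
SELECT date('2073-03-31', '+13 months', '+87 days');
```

Adding +13 months to 2073-03-31 targets 2074-04-31. April 2074 has only 30 days, so SQLite normalizes the 1-day overflow forward to 2074-05-01.
Applying '+87 days' to 2074-05-01: counting 87 days forward gives 2074-07-27.

2074-07-27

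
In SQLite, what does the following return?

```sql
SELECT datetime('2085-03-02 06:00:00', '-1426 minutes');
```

2085-03-01 06:14:00

1426 minutes = 23h 46m; -1426 minutes from 2085-03-02 06:00:00 is 2085-03-01 06:14:00 (crosses midnight).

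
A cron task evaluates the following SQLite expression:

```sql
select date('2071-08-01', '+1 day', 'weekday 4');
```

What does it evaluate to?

2071-08-06

Advancing 1 more day within August lands on 2071-08-02.
`weekday 4` advances to the next Thursday; 2071-08-02 is a Sunday, so it moves forward to 2071-08-06.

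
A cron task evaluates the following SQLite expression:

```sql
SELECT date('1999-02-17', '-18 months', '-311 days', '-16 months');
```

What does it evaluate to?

Adding -18 months to 1999-02-17 gives 1997-08-17.
Applying '-311 days' to 1997-08-17: counting 311 days back gives 1996-10-10.
Adding -16 months to 1996-10-10 gives 1995-06-10.

1995-06-10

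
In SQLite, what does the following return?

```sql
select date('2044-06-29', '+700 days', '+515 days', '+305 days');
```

2048-08-27

Applying '+700 days' to 2044-06-29: counting 700 days forward gives 2046-05-30.
Applying '+515 days' to 2046-05-30: counting 515 days forward gives 2047-10-27.
Applying '+305 days' to 2047-10-27: counting 305 days forward gives 2048-08-27.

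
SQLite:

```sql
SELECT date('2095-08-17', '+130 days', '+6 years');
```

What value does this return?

Applying '+130 days' to 2095-08-17: counting 130 days forward gives 2095-12-25.
Adding +6 years to 2095-12-25 gives 2101-12-25.

2101-12-25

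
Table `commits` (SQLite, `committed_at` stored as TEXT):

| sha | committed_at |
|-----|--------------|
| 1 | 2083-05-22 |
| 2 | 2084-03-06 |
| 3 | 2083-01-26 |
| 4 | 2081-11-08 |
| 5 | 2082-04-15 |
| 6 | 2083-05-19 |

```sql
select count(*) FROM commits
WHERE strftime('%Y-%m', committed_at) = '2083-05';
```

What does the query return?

Rows with year-month 2083-05: 2083-05-22, 2083-05-19 → 2.

2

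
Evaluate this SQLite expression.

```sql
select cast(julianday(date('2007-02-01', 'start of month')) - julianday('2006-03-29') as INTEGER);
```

309

`start of month` rewinds 2007-02-01 to 2007-02-01.
2 days remain in March 2006 after the 29th (31 − 29).
Full months from April 2006 through January 2007 contribute their day counts.
Then 1 day into February 2007.
Total: 2 + 30 + 31 + 30 + 31 + 31 + 30 + 31 + 30 + 31 + 31 + 1 = 309.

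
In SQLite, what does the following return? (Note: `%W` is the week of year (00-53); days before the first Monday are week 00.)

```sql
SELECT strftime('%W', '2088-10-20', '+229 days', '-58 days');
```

First apply '+229 days', '-58 days': 2088-10-20 → 2089-04-09.
2089-04-09 is a Saturday. SQLite's %W counts Mondays since the year started; the result is 14.

14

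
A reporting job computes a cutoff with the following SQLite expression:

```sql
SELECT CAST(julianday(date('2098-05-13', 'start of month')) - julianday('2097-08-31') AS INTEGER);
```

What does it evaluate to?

`start of month` rewinds 2098-05-13 to 2098-05-01.
0 days remain in August 2097 after the 31st (31 − 31).
Full months from September 2097 through April 2098 contribute their day counts.
Then 1 day into May 2098.
Total: 0 + 30 + 31 + 30 + 31 + 31 + 28 + 31 + 30 + 1 = 243.

243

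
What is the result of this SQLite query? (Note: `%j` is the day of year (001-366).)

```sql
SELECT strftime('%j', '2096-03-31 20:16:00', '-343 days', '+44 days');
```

First apply '-343 days', '+44 days': 2096-03-31 20:16:00 → 2095-06-06 20:16:00.
Day-of-year for 2095-06-06: days since 2095-01-01 inclusive = 157, zero-padded to 157.

157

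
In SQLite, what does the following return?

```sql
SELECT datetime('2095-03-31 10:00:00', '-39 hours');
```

-39 hours from 2095-03-31 10:00:00 is 2095-03-29 19:00:00 (crosses midnight).

2095-03-29 19:00:00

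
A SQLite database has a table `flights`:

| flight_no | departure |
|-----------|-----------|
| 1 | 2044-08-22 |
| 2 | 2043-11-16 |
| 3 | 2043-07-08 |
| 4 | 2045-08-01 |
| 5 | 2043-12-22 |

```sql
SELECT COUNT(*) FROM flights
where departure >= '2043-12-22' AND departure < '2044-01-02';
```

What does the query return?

Rows in [2043-12-22, 2044-01-02): 2043-12-22 → 1 row.

1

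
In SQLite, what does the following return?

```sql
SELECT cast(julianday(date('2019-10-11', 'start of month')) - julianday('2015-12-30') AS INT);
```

`start of month` rewinds 2019-10-11 to 2019-10-01.
1 day remains in December 2015 after the 30th (31 − 30).
Full months from January 2016 through September 2019 contribute their day counts.
Then 1 day into October 2019.
Total: 1 + 31 + 29 + 31 + 30 + 31 + 30 + 31 + 31 + 30 + 31 + 30 + 31 + 31 + 28 + 31 + 30 + 31 + 30 + 31 + 31 + 30 + 31 + 30 + 31 + 31 + 28 + 31 + 30 + 31 + 30 + 31 + 31 + 30 + 31 + 30 + 31 + 31 + 28 + 31 + 30 + 31 + 30 + 31 + 31 + 30 + 1 = 1371.

1371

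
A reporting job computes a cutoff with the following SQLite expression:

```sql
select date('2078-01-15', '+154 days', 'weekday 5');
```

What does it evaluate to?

Applying '+154 days' to 2078-01-15: counting 154 days forward gives 2078-06-18.
`weekday 5` advances to the next Friday; 2078-06-18 is a Saturday, so it moves forward to 2078-06-24.

2078-06-24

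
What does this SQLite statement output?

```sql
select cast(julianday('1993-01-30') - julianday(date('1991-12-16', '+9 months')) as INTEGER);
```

Adding +9 months to 1991-12-16 gives 1992-09-16.
14 days remain in September 1992 after the 16th (30 − 16).
October 1992: 31 days.
November 1992: 30 days.
December 1992: 31 days.
Then 30 days into January 1993.
Total: 14 + 31 + 30 + 31 + 30 = 136.

136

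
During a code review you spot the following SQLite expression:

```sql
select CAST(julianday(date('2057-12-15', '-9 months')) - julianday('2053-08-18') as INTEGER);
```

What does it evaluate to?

1305

Adding -9 months to 2057-12-15 gives 2057-03-15.
13 days remain in August 2053 after the 18th (31 − 18).
Full months from September 2053 through February 2057 contribute their day counts.
Then 15 days into March 2057.
Total: 13 + 30 + 31 + 30 + 31 + 31 + 28 + 31 + 30 + 31 + 30 + 31 + 31 + 30 + 31 + 30 + 31 + 31 + 28 + 31 + 30 + 31 + 30 + 31 + 31 + 30 + 31 + 30 + 31 + 31 + 29 + 31 + 30 + 31 + 30 + 31 + 31 + 30 + 31 + 30 + 31 + 31 + 28 + 15 = 1305.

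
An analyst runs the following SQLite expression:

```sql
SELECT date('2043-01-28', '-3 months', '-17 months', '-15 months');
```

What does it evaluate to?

2040-02-28

Adding -3 months to 2043-01-28 gives 2042-10-28.
Adding -17 months to 2042-10-28 gives 2041-05-28.
Adding -15 months to 2041-05-28 gives 2040-02-28.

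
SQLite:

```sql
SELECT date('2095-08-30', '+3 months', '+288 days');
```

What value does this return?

2096-09-13

Adding +3 months to 2095-08-30 gives 2095-11-30.
Applying '+288 days' to 2095-11-30: counting 288 days forward gives 2096-09-13.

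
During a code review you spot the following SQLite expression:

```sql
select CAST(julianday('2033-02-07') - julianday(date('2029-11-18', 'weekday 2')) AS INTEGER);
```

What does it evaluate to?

`weekday 2` advances to the next Tuesday; 2029-11-18 is a Sunday, so it moves forward to 2029-11-20.
10 days remain in November 2029 after the 20th (30 − 20).
Full months from December 2029 through January 2033 contribute their day counts.
Then 7 days into February 2033.
Total: 10 + 31 + 31 + 28 + 31 + 30 + 31 + 30 + 31 + 31 + 30 + 31 + 30 + 31 + 31 + 28 + 31 + 30 + 31 + 30 + 31 + 31 + 30 + 31 + 30 + 31 + 31 + 29 + 31 + 30 + 31 + 30 + 31 + 31 + 30 + 31 + 30 + 31 + 31 + 7 = 1175.

1175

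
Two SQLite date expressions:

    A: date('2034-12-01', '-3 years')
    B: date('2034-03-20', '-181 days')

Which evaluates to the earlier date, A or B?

A = 2031-12-01.
B = 2033-09-20.
A is earlier.

A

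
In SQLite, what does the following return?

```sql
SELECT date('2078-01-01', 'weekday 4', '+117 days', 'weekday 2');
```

`weekday 4` advances to the next Thursday; 2078-01-01 is a Saturday, so it moves forward to 2078-01-06.
Applying '+117 days' to 2078-01-06: counting 117 days forward gives 2078-05-03.
`weekday 2` advances to the next Tuesday; 2078-05-03 is already a Tuesday, so it stays at 2078-05-03.

2078-05-03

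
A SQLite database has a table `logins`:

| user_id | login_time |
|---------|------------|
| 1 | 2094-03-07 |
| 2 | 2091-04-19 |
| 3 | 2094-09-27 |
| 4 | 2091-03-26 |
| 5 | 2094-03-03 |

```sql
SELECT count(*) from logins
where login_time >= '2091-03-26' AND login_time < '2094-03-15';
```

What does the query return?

Rows in [2091-03-26, 2094-03-15): 2094-03-07, 2091-04-19, 2091-03-26, 2094-03-03 → 4 rows.

4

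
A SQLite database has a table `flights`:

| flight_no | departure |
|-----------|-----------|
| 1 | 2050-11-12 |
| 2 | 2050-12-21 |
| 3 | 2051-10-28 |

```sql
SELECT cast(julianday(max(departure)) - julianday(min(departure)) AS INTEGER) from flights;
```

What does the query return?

350

MIN = 2050-11-12, MAX = 2051-10-28.
18 days remain in November 2050 after the 12th (30 − 12).
Full months from December 2050 through September 2051 contribute their day counts.
Then 28 days into October 2051.
Total: 18 + 31 + 31 + 28 + 31 + 30 + 31 + 30 + 31 + 31 + 30 + 28 = 350.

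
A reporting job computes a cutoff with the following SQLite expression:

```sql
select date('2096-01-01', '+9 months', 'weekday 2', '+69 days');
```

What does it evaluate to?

Adding +9 months to 2096-01-01 gives 2096-10-01.
`weekday 2` advances to the next Tuesday; 2096-10-01 is a Monday, so it moves forward to 2096-10-02.
Applying '+69 days' to 2096-10-02: counting 69 days forward gives 2096-12-10.

2096-12-10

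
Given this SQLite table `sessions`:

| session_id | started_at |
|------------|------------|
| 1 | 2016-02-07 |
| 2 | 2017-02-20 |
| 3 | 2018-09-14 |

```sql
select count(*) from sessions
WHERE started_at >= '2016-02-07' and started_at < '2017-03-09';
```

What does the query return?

2

Rows in [2016-02-07, 2017-03-09): 2016-02-07, 2017-02-20 → 2 rows.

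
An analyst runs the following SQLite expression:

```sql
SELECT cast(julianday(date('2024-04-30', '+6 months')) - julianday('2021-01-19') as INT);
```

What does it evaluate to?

1380

Adding +6 months to 2024-04-30 gives 2024-10-30.
12 days remain in January 2021 after the 19th (31 − 19).
Full months from February 2021 through September 2024 contribute their day counts.
Then 30 days into October 2024.
Total: 12 + 28 + 31 + 30 + 31 + 30 + 31 + 31 + 30 + 31 + 30 + 31 + 31 + 28 + 31 + 30 + 31 + 30 + 31 + 31 + 30 + 31 + 30 + 31 + 31 + 28 + 31 + 30 + 31 + 30 + 31 + 31 + 30 + 31 + 30 + 31 + 31 + 29 + 31 + 30 + 31 + 30 + 31 + 31 + 30 + 30 = 1380.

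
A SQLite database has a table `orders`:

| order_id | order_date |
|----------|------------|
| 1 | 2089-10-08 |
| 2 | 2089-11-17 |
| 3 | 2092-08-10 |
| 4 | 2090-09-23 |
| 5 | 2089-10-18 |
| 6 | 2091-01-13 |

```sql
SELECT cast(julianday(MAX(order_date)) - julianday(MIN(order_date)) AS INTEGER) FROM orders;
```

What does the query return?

1037

MIN = 2089-10-08, MAX = 2092-08-10.
23 days remain in October 2089 after the 8th (31 − 8).
Full months from November 2089 through July 2092 contribute their day counts.
Then 10 days into August 2092.
Total: 23 + 30 + 31 + 31 + 28 + 31 + 30 + 31 + 30 + 31 + 31 + 30 + 31 + 30 + 31 + 31 + 28 + 31 + 30 + 31 + 30 + 31 + 31 + 30 + 31 + 30 + 31 + 31 + 29 + 31 + 30 + 31 + 30 + 31 + 10 = 1037.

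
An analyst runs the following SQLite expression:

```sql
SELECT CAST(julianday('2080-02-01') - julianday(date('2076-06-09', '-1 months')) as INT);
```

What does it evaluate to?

1363

Adding -1 month to 2076-06-09 gives 2076-05-09.
22 days remain in May 2076 after the 9th (31 − 9).
Full months from June 2076 through January 2080 contribute their day counts.
Then 1 day into February 2080.
Total: 22 + 30 + 31 + 31 + 30 + 31 + 30 + 31 + 31 + 28 + 31 + 30 + 31 + 30 + 31 + 31 + 30 + 31 + 30 + 31 + 31 + 28 + 31 + 30 + 31 + 30 + 31 + 31 + 30 + 31 + 30 + 31 + 31 + 28 + 31 + 30 + 31 + 30 + 31 + 31 + 30 + 31 + 30 + 31 + 31 + 1 = 1363.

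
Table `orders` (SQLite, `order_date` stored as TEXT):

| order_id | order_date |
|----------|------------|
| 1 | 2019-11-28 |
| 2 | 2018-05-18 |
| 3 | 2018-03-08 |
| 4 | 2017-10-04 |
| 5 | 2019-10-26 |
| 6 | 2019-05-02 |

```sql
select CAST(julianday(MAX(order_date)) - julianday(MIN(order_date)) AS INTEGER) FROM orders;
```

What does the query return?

MIN = 2017-10-04, MAX = 2019-11-28.
27 days remain in October 2017 after the 4th (31 − 4).
Full months from November 2017 through October 2019 contribute their day counts.
Then 28 days into November 2019.
Total: 27 + 30 + 31 + 31 + 28 + 31 + 30 + 31 + 30 + 31 + 31 + 30 + 31 + 30 + 31 + 31 + 28 + 31 + 30 + 31 + 30 + 31 + 31 + 30 + 31 + 28 = 785.

785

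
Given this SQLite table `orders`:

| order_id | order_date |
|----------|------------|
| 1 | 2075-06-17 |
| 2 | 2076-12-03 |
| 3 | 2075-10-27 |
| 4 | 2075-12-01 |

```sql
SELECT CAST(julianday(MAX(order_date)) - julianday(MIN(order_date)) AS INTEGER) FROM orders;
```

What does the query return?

MIN = 2075-06-17, MAX = 2076-12-03.
13 days remain in June 2075 after the 17th (30 − 17).
Full months from July 2075 through November 2076 contribute their day counts.
Then 3 days into December 2076.
Total: 13 + 31 + 31 + 30 + 31 + 30 + 31 + 31 + 29 + 31 + 30 + 31 + 30 + 31 + 31 + 30 + 31 + 30 + 3 = 535.

535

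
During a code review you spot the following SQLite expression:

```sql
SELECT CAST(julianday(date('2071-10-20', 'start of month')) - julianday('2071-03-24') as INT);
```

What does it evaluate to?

`start of month` rewinds 2071-10-20 to 2071-10-01.
7 days remain in March 2071 after the 24th (31 − 24).
Full months from April 2071 through September 2071 contribute their day counts.
Then 1 day into October 2071.
Total: 7 + 30 + 31 + 30 + 31 + 31 + 30 + 1 = 191.

191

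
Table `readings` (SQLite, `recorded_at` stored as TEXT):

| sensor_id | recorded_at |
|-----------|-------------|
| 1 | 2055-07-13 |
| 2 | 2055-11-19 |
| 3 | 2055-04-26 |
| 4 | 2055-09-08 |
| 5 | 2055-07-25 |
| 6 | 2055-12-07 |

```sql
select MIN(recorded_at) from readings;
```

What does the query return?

MIN over {2055-04-26, 2055-07-13, 2055-07-25, 2055-09-08, 2055-11-19, 2055-12-07}.

2055-04-26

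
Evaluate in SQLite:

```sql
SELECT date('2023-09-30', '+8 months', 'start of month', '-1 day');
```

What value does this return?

2024-04-30

Adding +8 months to 2023-09-30 gives 2024-05-30.
`start of month` rewinds 2024-05-30 to 2024-05-01.
Going back 1 day from 2024-05-01 reaches 2024-04-30 (last day of April, 30 days).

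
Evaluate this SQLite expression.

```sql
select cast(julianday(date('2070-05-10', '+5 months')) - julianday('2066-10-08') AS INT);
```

Adding +5 months to 2070-05-10 gives 2070-10-10.
23 days remain in October 2066 after the 8th (31 − 8).
Full months from November 2066 through September 2070 contribute their day counts.
Then 10 days into October 2070.
Total: 23 + 30 + 31 + 31 + 28 + 31 + 30 + 31 + 30 + 31 + 31 + 30 + 31 + 30 + 31 + 31 + 29 + 31 + 30 + 31 + 30 + 31 + 31 + 30 + 31 + 30 + 31 + 31 + 28 + 31 + 30 + 31 + 30 + 31 + 31 + 30 + 31 + 30 + 31 + 31 + 28 + 31 + 30 + 31 + 30 + 31 + 31 + 30 + 10 = 1463.

1463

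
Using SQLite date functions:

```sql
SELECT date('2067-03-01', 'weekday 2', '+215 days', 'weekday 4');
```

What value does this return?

2067-10-06

`weekday 2` advances to the next Tuesday; 2067-03-01 is already a Tuesday, so it stays at 2067-03-01.
Applying '+215 days' to 2067-03-01: counting 215 days forward gives 2067-10-02.
`weekday 4` advances to the next Thursday; 2067-10-02 is a Sunday, so it moves forward to 2067-10-06.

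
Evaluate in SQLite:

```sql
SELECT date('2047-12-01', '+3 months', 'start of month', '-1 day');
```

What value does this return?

2048-02-29

Adding +3 months to 2047-12-01 gives 2048-03-01.
`start of month` rewinds 2048-03-01 to 2048-03-01.
Going back 1 day from 2048-03-01 reaches 2048-02-29 (last day of February, 29 days).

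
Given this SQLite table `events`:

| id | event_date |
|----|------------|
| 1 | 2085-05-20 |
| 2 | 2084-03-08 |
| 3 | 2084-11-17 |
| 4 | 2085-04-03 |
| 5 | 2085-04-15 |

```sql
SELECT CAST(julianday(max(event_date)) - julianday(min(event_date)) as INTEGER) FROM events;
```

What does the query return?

438

MIN = 2084-03-08, MAX = 2085-05-20.
23 days remain in March 2084 after the 8th (31 − 8).
Full months from April 2084 through April 2085 contribute their day counts.
Then 20 days into May 2085.
Total: 23 + 30 + 31 + 30 + 31 + 31 + 30 + 31 + 30 + 31 + 31 + 28 + 31 + 30 + 20 = 438.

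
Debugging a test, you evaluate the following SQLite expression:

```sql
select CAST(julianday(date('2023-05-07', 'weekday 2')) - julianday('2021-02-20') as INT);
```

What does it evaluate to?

`weekday 2` advances to the next Tuesday; 2023-05-07 is a Sunday, so it moves forward to 2023-05-09.
8 days remain in February 2021 after the 20th (28 − 20).
Full months from March 2021 through April 2023 contribute their day counts.
Then 9 days into May 2023.
Total: 8 + 31 + 30 + 31 + 30 + 31 + 31 + 30 + 31 + 30 + 31 + 31 + 28 + 31 + 30 + 31 + 30 + 31 + 31 + 30 + 31 + 30 + 31 + 31 + 28 + 31 + 30 + 9 = 808.

808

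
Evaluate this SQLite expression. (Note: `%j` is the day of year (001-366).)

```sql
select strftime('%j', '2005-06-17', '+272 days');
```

075

First apply '+272 days': 2005-06-17 → 2006-03-16.
Day-of-year for 2006-03-16: days since 2006-01-01 inclusive = 75, zero-padded to 075.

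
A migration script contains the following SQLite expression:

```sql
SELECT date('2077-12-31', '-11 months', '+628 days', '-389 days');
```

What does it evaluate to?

Adding -11 months to 2077-12-31 gives 2077-01-31.
Applying '+628 days' to 2077-01-31: counting 628 days forward gives 2078-10-21.
Applying '-389 days' to 2078-10-21: counting 389 days back gives 2077-09-27.

2077-09-27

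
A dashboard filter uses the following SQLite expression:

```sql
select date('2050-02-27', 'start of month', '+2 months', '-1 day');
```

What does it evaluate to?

2050-03-31

`start of month` rewinds 2050-02-27 to 2050-02-01.
Adding +2 months to 2050-02-01 gives 2050-04-01.
Going back 1 day from 2050-04-01 reaches 2050-03-31 (last day of March, 31 days).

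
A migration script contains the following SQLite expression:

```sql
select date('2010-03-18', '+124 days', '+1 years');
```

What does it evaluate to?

2011-07-20

Applying '+124 days' to 2010-03-18: counting 124 days forward gives 2010-07-20.
Adding +1 year to 2010-07-20 gives 2011-07-20.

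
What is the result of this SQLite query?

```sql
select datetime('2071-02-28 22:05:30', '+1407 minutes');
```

1407 minutes = 23h 27m; +1407 minutes from 2071-02-28 22:05:30 is 2071-03-01 21:32:30 (crosses midnight).

2071-03-01 21:32:30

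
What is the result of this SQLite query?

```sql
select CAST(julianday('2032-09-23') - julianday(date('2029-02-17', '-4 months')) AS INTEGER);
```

Adding -4 months to 2029-02-17 gives 2028-10-17.
14 days remain in October 2028 after the 17th (31 − 17).
Full months from November 2028 through August 2032 contribute their day counts.
Then 23 days into September 2032.
Total: 14 + 30 + 31 + 31 + 28 + 31 + 30 + 31 + 30 + 31 + 31 + 30 + 31 + 30 + 31 + 31 + 28 + 31 + 30 + 31 + 30 + 31 + 31 + 30 + 31 + 30 + 31 + 31 + 28 + 31 + 30 + 31 + 30 + 31 + 31 + 30 + 31 + 30 + 31 + 31 + 29 + 31 + 30 + 31 + 30 + 31 + 31 + 23 = 1437.

1437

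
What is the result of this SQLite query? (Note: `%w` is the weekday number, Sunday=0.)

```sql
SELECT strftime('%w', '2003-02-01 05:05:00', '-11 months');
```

5

First apply '-11 months': 2003-02-01 05:05:00 → 2002-03-01 05:05:00.
2002-03-01 is a Friday; with Sunday=0 that is 5.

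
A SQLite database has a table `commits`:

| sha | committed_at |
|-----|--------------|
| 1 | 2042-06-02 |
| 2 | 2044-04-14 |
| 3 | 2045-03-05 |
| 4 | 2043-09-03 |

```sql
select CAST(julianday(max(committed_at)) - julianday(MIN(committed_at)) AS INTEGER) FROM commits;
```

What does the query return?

MIN = 2042-06-02, MAX = 2045-03-05.
28 days remain in June 2042 after the 2nd (30 − 2).
Full months from July 2042 through February 2045 contribute their day counts.
Then 5 days into March 2045.
Total: 28 + 31 + 31 + 30 + 31 + 30 + 31 + 31 + 28 + 31 + 30 + 31 + 30 + 31 + 31 + 30 + 31 + 30 + 31 + 31 + 29 + 31 + 30 + 31 + 30 + 31 + 31 + 30 + 31 + 30 + 31 + 31 + 28 + 5 = 1007.

1007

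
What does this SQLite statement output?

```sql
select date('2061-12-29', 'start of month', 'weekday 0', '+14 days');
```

`start of month` rewinds 2061-12-29 to 2061-12-01.
`weekday 0` advances to the next Sunday; 2061-12-01 is a Thursday, so it moves forward to 2061-12-04.
Advancing 14 more days within December lands on 2061-12-18.

2061-12-18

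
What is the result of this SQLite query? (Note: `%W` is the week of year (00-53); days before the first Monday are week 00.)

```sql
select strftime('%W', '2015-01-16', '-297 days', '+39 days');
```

17

First apply '-297 days', '+39 days': 2015-01-16 → 2014-05-03.
2014-05-03 is a Saturday. SQLite's %W counts Mondays since the year started; the result is 17.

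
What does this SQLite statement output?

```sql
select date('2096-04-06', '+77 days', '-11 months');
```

Applying '+77 days' to 2096-04-06: counting 77 days forward gives 2096-06-22.
Adding -11 months to 2096-06-22 gives 2095-07-22.

2095-07-22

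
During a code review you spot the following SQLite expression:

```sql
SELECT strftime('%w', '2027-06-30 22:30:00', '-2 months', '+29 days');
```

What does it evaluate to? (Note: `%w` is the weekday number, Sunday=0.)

6

First apply '-2 months', '+29 days': 2027-06-30 22:30:00 → 2027-05-29 22:30:00.
2027-05-29 is a Saturday; with Sunday=0 that is 6.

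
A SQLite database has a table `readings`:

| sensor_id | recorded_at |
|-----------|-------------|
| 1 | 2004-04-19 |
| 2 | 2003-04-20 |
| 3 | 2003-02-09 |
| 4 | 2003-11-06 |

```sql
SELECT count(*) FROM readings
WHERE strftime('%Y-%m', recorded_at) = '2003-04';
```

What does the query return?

1

Rows with year-month 2003-04: 2003-04-20 → 1.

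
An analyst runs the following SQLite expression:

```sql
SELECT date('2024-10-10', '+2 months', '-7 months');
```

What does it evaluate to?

2024-05-10

Adding +2 months to 2024-10-10 gives 2024-12-10.
Adding -7 months to 2024-12-10 gives 2024-05-10.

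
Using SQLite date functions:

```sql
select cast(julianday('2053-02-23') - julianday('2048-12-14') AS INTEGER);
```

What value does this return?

1532

17 days remain in December 2048 after the 14th (31 − 14).
Full months from January 2049 through January 2053 contribute their day counts.
Then 23 days into February 2053.
Total: 17 + 31 + 28 + 31 + 30 + 31 + 30 + 31 + 31 + 30 + 31 + 30 + 31 + 31 + 28 + 31 + 30 + 31 + 30 + 31 + 31 + 30 + 31 + 30 + 31 + 31 + 28 + 31 + 30 + 31 + 30 + 31 + 31 + 30 + 31 + 30 + 31 + 31 + 29 + 31 + 30 + 31 + 30 + 31 + 31 + 30 + 31 + 30 + 31 + 31 + 23 = 1532.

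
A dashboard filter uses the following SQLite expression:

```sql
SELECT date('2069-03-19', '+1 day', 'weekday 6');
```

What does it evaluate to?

2069-03-23

Advancing 1 more day within March lands on 2069-03-20.
`weekday 6` advances to the next Saturday; 2069-03-20 is a Wednesday, so it moves forward to 2069-03-23.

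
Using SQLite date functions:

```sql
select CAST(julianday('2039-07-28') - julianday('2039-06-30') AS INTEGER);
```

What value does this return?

0 days remain in June 2039 after the 30th (30 − 30).
Then 28 days into July 2039.
Total: 0 + 28 = 28.

28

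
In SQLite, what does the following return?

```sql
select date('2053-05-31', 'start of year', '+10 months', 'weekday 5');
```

2053-11-07

`start of year` rewinds 2053-05-31 to 2053-01-01.
Adding +10 months to 2053-01-01 gives 2053-11-01.
`weekday 5` advances to the next Friday; 2053-11-01 is a Saturday, so it moves forward to 2053-11-07.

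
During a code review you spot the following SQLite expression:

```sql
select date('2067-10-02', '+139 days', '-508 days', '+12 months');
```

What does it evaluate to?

2067-09-28

Applying '+139 days' to 2067-10-02: counting 139 days forward gives 2068-02-18.
Applying '-508 days' to 2068-02-18: counting 508 days back gives 2066-09-28.
Adding +12 months to 2066-09-28 gives 2067-09-28.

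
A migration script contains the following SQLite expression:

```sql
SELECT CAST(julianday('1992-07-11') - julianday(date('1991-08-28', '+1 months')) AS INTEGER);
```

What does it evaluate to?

287

Adding +1 month to 1991-08-28 gives 1991-09-28.
2 days remain in September 1991 after the 28th (30 − 28).
Full months from October 1991 through June 1992 contribute their day counts.
Then 11 days into July 1992.
Total: 2 + 31 + 30 + 31 + 31 + 29 + 31 + 30 + 31 + 30 + 11 = 287.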